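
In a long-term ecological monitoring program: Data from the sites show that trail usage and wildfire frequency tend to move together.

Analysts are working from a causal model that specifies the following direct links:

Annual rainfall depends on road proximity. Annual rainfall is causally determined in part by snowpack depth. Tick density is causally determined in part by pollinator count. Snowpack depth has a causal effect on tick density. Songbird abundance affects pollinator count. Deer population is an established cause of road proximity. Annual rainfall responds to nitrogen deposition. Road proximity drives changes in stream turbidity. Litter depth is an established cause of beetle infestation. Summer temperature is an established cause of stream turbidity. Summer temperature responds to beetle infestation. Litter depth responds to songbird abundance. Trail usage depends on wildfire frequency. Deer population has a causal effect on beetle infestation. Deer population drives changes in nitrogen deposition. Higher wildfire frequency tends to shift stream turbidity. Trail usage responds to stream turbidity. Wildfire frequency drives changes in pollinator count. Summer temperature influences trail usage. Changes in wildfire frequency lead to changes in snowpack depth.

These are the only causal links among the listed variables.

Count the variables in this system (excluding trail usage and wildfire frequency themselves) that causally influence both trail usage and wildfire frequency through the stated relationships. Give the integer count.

0

No listed variable has a causal path to both trail usage and wildfire frequency, so there are no common causes.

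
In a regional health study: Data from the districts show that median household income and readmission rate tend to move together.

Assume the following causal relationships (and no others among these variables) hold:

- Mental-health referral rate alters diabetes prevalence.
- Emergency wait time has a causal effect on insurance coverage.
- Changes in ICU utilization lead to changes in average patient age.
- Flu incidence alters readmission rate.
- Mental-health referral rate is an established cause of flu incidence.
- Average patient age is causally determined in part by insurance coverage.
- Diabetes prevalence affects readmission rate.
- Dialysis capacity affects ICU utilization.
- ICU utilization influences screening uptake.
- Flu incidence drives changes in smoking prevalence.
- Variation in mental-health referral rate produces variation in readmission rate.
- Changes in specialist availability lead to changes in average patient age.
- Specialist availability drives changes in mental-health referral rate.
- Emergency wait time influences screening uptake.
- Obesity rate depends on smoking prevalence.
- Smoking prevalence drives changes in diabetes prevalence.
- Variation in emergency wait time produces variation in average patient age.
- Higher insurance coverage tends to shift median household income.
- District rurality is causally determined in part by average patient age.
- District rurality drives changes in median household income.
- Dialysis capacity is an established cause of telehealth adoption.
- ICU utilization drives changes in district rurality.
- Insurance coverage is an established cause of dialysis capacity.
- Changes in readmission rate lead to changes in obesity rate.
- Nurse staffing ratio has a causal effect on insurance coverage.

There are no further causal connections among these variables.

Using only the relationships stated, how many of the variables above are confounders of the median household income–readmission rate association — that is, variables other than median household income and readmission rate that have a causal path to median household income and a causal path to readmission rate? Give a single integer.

The common causes are: specialist availability (to median household income via specialist availability → average patient age → district rurality → median household income; to readmission rate via specialist availability → mental-health referral rate → readmission rate).
Every other variable lacks a causal path to at least one of median household income and readmission rate.

1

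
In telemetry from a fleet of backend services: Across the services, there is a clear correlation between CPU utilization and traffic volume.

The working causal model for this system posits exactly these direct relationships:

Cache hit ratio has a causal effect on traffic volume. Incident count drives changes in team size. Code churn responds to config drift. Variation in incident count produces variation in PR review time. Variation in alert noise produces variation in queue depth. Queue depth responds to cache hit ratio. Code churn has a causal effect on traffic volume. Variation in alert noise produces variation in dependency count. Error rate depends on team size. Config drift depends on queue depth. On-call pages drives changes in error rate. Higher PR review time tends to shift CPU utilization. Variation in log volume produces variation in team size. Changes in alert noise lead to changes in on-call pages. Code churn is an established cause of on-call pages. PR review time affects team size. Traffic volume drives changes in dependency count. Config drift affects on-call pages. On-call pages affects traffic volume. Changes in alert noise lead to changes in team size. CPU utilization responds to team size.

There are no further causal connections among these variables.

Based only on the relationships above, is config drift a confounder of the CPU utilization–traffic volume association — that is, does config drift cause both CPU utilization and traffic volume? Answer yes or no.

Config drift has no stated causal path to CPU utilization. A confounder must cause both variables, so config drift does not qualify.

no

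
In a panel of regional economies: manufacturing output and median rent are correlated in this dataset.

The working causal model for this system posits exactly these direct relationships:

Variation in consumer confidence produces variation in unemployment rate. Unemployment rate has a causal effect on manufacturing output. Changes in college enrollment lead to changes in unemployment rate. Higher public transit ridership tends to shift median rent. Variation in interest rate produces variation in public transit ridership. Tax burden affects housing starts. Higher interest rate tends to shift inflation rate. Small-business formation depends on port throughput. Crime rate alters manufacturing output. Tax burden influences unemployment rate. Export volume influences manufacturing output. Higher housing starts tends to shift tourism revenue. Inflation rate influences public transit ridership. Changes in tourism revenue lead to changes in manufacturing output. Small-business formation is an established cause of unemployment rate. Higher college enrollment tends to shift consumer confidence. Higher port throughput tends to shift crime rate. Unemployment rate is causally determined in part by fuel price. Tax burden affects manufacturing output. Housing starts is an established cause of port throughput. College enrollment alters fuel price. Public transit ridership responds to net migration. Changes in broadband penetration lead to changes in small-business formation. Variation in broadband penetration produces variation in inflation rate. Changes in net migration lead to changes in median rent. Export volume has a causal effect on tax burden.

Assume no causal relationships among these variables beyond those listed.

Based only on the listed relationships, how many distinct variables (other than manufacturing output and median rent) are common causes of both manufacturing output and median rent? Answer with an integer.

The common causes are: broadband penetration (to manufacturing output via broadband penetration → small-business formation → unemployment rate → manufacturing output; to median rent via broadband penetration → inflation rate → public transit ridership → median rent).
Every other variable lacks a causal path to at least one of manufacturing output and median rent.

1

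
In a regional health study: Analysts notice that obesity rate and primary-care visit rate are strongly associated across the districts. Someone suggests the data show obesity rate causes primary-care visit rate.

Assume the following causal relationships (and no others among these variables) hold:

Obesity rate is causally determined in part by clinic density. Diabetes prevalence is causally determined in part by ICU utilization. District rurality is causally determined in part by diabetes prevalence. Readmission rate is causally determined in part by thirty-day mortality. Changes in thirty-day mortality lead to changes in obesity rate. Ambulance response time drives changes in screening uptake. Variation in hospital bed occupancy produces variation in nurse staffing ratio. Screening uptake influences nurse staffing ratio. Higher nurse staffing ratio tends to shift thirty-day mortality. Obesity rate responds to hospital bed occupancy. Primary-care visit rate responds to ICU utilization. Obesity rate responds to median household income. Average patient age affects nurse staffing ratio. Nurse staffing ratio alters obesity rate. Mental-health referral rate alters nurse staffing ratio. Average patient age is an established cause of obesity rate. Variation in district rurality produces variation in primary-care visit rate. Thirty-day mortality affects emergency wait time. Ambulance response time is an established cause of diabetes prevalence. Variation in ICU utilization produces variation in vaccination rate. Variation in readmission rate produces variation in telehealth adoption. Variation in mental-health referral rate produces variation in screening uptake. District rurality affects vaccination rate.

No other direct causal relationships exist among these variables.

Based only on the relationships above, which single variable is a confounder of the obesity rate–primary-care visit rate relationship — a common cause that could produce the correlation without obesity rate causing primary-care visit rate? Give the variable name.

ambulance response time

Ambulance response time has a causal path to obesity rate (ambulance response time → screening uptake → nurse staffing ratio → obesity rate) and a separate causal path to primary-care visit rate (ambulance response time → diabetes prevalence → district rurality → primary-care visit rate), so it is a common cause of both.
No stated relationship gives obesity rate a causal route to primary-care visit rate, so the correlation is explained by the shared upstream cause rather than a direct effect.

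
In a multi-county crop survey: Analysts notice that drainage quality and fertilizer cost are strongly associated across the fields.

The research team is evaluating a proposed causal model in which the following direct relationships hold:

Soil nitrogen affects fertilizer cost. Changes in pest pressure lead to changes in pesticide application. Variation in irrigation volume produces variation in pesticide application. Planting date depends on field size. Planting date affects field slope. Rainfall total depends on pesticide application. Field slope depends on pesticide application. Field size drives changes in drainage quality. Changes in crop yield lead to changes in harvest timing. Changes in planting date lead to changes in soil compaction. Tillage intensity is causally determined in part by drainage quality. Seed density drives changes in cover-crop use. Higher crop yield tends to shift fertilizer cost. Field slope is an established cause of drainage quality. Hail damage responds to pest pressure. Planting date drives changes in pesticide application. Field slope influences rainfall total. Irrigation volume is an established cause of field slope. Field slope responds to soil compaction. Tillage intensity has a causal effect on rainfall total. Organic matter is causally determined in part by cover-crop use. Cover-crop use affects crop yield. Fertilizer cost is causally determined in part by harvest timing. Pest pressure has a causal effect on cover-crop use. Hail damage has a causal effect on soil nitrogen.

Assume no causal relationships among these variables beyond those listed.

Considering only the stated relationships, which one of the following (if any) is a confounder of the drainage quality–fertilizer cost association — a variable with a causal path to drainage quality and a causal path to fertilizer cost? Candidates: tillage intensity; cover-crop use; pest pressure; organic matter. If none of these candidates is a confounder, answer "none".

Pest pressure causes drainage quality (pest pressure → pesticide application → field slope → drainage quality) and also causes fertilizer cost (pest pressure → hail damage → soil nitrogen → fertilizer cost); it is a common cause of both.
Each of the other candidates lacks a causal path to at least one of drainage quality and fertilizer cost, so they do not confound the relationship.

pest pressure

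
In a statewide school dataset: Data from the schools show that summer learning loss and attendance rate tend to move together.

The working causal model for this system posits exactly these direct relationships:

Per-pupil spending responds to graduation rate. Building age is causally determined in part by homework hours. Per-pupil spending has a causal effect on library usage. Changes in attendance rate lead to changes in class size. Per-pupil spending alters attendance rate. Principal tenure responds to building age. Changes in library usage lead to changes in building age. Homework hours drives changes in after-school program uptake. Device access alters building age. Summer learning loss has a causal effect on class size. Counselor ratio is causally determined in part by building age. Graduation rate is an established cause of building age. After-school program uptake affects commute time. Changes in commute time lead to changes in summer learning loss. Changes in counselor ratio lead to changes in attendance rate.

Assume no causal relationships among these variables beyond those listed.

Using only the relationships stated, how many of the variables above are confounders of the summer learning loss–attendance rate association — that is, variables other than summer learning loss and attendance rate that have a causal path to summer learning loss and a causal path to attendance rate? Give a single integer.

The common causes are: homework hours (to summer learning loss via homework hours → after-school program uptake → commute time → summer learning loss; to attendance rate via homework hours → building age → counselor ratio → attendance rate).
Every other variable lacks a causal path to at least one of summer learning loss and attendance rate.

1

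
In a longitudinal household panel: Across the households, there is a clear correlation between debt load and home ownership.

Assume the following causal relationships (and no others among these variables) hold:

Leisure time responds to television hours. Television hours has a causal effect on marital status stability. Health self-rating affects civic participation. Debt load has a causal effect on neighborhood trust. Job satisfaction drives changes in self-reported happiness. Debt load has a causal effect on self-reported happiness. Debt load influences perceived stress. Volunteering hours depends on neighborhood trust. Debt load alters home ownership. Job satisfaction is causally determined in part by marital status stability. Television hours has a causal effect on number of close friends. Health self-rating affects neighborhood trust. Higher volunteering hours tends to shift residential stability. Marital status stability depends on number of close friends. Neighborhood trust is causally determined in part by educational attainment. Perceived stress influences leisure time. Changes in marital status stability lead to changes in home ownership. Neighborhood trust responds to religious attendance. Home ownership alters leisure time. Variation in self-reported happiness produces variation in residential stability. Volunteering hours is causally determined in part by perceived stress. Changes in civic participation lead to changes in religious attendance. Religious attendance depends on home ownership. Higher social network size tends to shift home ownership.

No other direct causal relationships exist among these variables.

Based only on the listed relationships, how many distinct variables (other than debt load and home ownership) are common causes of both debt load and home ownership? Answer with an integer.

0

No listed variable has a causal path to both debt load and home ownership, so there are no common causes.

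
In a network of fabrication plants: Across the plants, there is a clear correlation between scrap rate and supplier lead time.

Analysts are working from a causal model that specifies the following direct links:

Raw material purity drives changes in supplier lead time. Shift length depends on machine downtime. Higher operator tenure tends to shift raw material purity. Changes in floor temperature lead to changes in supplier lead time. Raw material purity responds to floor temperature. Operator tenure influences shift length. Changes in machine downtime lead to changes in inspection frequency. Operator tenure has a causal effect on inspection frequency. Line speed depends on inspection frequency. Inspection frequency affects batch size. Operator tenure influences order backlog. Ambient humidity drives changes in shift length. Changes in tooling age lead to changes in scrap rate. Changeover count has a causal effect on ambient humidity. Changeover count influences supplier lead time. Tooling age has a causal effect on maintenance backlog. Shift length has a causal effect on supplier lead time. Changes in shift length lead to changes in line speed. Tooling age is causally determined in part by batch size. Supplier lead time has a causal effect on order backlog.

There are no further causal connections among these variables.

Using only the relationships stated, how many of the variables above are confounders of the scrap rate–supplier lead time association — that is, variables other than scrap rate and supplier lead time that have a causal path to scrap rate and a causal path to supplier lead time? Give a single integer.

2

The common causes are: machine downtime (to scrap rate via machine downtime → inspection frequency → batch size → tooling age → scrap rate; to supplier lead time via machine downtime → shift length → supplier lead time); operator tenure (to scrap rate via operator tenure → inspection frequency → batch size → tooling age → scrap rate; to supplier lead time via operator tenure → shift length → supplier lead time).
Every other variable lacks a causal path to at least one of scrap rate and supplier lead time.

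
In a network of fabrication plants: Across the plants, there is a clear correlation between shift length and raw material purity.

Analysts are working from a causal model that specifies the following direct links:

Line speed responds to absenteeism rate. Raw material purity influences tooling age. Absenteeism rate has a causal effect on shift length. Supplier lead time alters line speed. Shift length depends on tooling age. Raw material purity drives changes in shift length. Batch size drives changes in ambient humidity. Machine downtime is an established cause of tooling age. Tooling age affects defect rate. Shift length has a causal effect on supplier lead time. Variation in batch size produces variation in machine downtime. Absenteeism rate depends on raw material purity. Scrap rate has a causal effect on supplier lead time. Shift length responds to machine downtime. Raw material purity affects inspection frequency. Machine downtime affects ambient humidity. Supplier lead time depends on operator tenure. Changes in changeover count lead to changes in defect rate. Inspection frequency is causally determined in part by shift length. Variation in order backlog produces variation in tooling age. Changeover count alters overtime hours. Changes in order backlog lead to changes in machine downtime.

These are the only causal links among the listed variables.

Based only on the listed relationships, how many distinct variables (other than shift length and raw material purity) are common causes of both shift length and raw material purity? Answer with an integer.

0

No listed variable has a causal path to both shift length and raw material purity, so there are no common causes.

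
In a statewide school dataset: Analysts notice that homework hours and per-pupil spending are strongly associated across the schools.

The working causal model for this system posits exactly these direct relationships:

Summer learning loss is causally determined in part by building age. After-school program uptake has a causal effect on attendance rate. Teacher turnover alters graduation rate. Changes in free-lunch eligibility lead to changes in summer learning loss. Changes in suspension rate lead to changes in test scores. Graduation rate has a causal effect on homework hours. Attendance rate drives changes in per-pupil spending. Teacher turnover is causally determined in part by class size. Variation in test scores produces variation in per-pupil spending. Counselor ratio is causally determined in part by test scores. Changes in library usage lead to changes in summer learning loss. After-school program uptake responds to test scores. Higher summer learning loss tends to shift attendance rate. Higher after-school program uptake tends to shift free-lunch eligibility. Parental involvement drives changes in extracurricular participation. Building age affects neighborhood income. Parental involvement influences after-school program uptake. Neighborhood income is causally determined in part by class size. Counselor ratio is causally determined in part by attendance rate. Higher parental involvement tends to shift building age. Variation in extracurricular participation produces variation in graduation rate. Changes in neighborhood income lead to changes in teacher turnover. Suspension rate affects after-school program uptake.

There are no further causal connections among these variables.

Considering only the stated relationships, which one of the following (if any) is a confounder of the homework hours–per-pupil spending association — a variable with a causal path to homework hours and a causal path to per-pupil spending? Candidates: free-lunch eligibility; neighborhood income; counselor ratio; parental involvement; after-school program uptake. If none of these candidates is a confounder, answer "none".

Parental involvement causes homework hours (parental involvement → extracurricular participation → graduation rate → homework hours) and also causes per-pupil spending (parental involvement → after-school program uptake → attendance rate → per-pupil spending); it is a common cause of both.
Each of the other candidates lacks a causal path to at least one of homework hours and per-pupil spending, so they do not confound the relationship.

parental involvement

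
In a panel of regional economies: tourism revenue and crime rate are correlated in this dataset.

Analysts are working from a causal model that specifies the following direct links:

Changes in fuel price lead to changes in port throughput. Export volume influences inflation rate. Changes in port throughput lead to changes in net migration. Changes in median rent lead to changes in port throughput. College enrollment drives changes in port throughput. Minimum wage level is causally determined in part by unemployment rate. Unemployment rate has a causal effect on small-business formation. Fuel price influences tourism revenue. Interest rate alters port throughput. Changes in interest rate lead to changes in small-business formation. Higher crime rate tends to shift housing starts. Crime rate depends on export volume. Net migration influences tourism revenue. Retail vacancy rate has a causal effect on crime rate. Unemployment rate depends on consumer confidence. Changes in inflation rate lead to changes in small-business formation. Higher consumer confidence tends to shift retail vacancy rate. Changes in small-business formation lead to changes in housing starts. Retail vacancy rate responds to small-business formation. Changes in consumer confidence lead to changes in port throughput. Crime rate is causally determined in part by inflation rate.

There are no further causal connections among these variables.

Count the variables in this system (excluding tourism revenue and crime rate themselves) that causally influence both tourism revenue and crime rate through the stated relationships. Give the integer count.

The common causes are: consumer confidence (to tourism revenue via consumer confidence → port throughput → net migration → tourism revenue; to crime rate via consumer confidence → retail vacancy rate → crime rate); interest rate (to tourism revenue via interest rate → port throughput → net migration → tourism revenue; to crime rate via interest rate → small-business formation → retail vacancy rate → crime rate).
Every other variable lacks a causal path to at least one of tourism revenue and crime rate.

2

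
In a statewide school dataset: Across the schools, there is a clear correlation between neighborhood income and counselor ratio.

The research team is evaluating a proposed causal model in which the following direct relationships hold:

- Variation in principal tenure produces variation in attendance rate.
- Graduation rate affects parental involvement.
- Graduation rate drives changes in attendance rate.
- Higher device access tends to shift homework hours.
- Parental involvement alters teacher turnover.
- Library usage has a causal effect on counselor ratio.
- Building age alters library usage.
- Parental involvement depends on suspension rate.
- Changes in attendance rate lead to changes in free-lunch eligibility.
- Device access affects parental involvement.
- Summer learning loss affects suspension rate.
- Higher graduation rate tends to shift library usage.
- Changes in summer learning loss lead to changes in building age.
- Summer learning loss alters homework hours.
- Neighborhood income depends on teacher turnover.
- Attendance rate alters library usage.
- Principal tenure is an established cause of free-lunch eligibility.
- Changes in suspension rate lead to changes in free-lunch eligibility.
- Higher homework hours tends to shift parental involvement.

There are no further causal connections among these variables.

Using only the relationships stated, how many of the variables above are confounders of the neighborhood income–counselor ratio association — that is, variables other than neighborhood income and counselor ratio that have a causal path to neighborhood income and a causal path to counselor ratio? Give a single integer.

The common causes are: graduation rate (to neighborhood income via graduation rate → parental involvement → teacher turnover → neighborhood income; to counselor ratio via graduation rate → library usage → counselor ratio); summer learning loss (to neighborhood income via summer learning loss → homework hours → parental involvement → teacher turnover → neighborhood income; to counselor ratio via summer learning loss → building age → library usage → counselor ratio).
Every other variable lacks a causal path to at least one of neighborhood income and counselor ratio.

2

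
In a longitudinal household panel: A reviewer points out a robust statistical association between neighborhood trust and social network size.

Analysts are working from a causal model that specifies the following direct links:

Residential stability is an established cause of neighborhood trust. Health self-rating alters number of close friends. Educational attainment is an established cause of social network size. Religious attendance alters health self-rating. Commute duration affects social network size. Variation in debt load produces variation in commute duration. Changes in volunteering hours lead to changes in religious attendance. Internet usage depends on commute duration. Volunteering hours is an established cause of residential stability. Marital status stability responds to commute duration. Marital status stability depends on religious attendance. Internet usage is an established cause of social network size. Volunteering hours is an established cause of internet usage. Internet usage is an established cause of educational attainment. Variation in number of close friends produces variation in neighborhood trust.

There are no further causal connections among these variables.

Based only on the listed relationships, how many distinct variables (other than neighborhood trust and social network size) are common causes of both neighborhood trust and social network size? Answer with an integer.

The common causes are: volunteering hours (to neighborhood trust via volunteering hours → residential stability → neighborhood trust; to social network size via volunteering hours → internet usage → social network size).
Every other variable lacks a causal path to at least one of neighborhood trust and social network size.

1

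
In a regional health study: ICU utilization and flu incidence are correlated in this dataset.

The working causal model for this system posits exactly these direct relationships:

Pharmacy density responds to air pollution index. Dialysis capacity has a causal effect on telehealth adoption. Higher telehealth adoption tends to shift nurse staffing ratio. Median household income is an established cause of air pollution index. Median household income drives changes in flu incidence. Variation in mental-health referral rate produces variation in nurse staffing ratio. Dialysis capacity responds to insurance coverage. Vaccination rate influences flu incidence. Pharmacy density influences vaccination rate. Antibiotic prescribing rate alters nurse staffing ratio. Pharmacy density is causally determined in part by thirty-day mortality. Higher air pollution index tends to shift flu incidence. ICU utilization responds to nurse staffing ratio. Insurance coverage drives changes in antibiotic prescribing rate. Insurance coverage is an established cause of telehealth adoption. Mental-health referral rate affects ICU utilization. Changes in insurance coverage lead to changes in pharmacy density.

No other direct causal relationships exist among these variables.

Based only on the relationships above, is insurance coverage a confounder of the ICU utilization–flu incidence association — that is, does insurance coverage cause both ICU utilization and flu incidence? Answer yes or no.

yes

Insurance coverage has a causal path to ICU utilization (insurance coverage → antibiotic prescribing rate → nurse staffing ratio → ICU utilization) and to flu incidence (insurance coverage → pharmacy density → vaccination rate → flu incidence), so it is a common cause of both — a confounder.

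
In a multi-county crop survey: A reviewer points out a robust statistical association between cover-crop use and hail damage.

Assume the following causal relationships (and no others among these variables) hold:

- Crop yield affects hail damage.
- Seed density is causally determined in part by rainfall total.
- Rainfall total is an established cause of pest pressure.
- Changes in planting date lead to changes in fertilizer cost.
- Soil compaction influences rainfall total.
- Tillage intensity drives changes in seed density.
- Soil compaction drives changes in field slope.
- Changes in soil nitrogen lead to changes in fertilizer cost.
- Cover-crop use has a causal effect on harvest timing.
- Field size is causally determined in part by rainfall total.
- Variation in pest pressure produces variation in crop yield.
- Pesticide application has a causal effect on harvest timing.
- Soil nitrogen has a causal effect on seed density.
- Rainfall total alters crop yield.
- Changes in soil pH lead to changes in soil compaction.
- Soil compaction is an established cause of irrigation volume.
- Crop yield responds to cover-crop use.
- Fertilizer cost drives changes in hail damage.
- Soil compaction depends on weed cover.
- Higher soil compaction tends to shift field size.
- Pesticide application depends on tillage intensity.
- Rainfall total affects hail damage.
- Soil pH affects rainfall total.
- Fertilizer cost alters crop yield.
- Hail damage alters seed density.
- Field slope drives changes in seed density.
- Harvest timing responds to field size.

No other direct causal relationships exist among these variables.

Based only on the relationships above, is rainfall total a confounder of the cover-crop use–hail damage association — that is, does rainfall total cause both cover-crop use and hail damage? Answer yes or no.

Rainfall total has no stated causal path to cover-crop use. A confounder must cause both variables, so rainfall total does not qualify.

no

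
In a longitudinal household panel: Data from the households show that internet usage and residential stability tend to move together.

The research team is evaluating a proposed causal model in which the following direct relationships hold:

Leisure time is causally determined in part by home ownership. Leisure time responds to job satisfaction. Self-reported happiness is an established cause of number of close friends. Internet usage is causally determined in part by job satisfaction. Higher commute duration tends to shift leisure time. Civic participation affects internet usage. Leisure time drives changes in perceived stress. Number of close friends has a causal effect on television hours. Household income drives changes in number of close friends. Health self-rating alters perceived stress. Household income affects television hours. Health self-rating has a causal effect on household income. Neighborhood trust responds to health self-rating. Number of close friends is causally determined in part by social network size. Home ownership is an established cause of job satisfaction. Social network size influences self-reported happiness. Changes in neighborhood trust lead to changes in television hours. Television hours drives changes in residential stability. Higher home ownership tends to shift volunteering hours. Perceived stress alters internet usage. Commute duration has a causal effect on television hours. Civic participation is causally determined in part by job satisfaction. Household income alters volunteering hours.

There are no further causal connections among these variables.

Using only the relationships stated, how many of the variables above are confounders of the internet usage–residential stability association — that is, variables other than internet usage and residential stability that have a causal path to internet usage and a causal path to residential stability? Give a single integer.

2

The common causes are: commute duration (to internet usage via commute duration → leisure time → perceived stress → internet usage; to residential stability via commute duration → television hours → residential stability); health self-rating (to internet usage via health self-rating → perceived stress → internet usage; to residential stability via health self-rating → household income → television hours → residential stability).
Every other variable lacks a causal path to at least one of internet usage and residential stability.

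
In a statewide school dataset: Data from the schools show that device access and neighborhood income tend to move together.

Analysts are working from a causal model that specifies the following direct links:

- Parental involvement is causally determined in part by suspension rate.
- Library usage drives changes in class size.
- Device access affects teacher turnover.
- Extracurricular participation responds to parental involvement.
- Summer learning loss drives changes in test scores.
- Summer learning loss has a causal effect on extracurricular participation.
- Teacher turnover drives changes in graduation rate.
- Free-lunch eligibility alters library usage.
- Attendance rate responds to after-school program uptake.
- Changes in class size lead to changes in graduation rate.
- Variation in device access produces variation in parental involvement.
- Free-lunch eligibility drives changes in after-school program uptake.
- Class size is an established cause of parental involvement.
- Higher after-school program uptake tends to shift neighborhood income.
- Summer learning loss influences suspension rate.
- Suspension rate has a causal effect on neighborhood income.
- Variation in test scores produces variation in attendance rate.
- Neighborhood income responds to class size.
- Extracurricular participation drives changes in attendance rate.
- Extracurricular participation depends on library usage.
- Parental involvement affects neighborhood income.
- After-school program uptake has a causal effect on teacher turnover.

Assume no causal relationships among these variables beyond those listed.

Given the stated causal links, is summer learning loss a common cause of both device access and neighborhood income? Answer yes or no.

Summer learning loss has no stated causal path to device access. A confounder must cause both variables, so summer learning loss does not qualify.

no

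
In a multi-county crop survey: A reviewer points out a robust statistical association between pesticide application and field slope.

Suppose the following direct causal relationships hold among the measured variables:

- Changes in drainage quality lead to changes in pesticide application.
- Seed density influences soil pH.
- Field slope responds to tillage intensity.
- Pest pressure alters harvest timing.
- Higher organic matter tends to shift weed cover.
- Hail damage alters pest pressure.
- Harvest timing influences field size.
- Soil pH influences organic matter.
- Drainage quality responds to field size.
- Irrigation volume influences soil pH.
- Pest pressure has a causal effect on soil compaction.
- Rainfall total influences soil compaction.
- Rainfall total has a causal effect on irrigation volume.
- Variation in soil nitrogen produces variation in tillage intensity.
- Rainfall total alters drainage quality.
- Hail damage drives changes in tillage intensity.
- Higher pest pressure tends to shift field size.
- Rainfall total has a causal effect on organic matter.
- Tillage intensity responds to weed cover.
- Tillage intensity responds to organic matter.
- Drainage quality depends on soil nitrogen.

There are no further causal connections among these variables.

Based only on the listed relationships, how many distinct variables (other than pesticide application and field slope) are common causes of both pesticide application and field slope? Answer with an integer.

The common causes are: hail damage (to pesticide application via hail damage → pest pressure → field size → drainage quality → pesticide application; to field slope via hail damage → tillage intensity → field slope); rainfall total (to pesticide application via rainfall total → drainage quality → pesticide application; to field slope via rainfall total → organic matter → tillage intensity → field slope); soil nitrogen (to pesticide application via soil nitrogen → drainage quality → pesticide application; to field slope via soil nitrogen → tillage intensity → field slope).
Every other variable lacks a causal path to at least one of pesticide application and field slope.

3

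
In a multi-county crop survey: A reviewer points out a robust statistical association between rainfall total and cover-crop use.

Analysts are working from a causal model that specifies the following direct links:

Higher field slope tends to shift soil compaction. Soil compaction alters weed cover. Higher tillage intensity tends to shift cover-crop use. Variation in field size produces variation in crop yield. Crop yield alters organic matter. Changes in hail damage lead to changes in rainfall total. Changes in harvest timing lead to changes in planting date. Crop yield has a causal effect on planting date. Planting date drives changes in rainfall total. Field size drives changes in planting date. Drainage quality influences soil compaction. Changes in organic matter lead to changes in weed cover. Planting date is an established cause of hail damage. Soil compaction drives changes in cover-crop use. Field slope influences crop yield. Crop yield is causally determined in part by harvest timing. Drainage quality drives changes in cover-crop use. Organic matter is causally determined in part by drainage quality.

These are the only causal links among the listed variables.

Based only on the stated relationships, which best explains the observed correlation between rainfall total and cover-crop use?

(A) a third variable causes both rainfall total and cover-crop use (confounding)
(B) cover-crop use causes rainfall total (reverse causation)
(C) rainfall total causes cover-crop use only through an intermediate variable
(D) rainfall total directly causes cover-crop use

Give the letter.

Field slope causes rainfall total (field slope → crop yield → planting date → rainfall total) and cover-crop use (field slope → soil compaction → cover-crop use) — a common cause creating the correlation.
There is no stated path from rainfall total to cover-crop use or from cover-crop use to rainfall total, so neither direct nor reverse causation applies.

A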